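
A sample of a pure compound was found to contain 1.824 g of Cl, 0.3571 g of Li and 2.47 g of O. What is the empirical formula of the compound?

Moles — Cl: 1.824 / 35.45 = 0.05145 mol; Li: 0.3571 / 6.94 = 0.05146 mol; O: 2.47 / 16.00 = 0.1544 mol
Divide by the smallest (0.05145 mol Cl): Cl 1.000, Li 1.000, O 3.000
≈ 1:1:3 → ClLiO3

ClLiO3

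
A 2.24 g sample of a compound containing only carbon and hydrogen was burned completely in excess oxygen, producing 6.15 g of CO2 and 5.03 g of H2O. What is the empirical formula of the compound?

CH4

mol C = 6.15 / 44.01 = 0.1397; mass C = 0.1397 × 12.01 = 1.678 g
mol H = 2 × (5.03 / 18.02) = 0.5583; mass H = 0.5583 × 1.008 = 0.5627 g
Smallest is C at 0.1397 mol; normalising gives C 1.000, H 3.995
≈ 1:4 → CH4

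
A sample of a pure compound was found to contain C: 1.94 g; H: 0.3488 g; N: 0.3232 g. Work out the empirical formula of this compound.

C: 1.94 g ÷ 12.01 g/mol = 0.1615 mol
H: 0.3488 g ÷ 1.008 g/mol = 0.346 mol
N: 0.3232 g ÷ 14.01 g/mol = 0.02307 mol
Ratios (÷ 0.02307): C 7.002, H 15.000, N 1.000
≈ 7:15:1 → C7H15N

C7H15N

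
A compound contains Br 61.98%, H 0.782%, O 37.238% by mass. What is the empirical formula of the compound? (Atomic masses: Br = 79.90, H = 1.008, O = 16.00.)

BrHO3

Assume 100 g: 61.98 g Br, 0.782 g H, 37.238 g O.
Moles — Br: 61.98 / 79.90 = 0.7757 mol; H: 0.782 / 1.008 = 0.7758 mol; O: 37.238 / 16.00 = 2.327 mol
Ratios (÷ 0.7757): Br 1.000, H 1.000, O 3.000
→ BrHO3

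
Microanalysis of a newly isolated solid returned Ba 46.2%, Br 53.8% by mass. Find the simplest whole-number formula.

BaBr2

Assume 100 g: 46.2 g Ba, 53.8 g Br.
Ba: 46.2 g ÷ 137.33 g/mol = 0.3364 mol
Br: 53.8 g ÷ 79.90 g/mol = 0.6733 mol
Smallest is Ba at 0.3364 mol; normalising gives Ba 1.000, Br 2.002
≈ 1:2 → BaBr2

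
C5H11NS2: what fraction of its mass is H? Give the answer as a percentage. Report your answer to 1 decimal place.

Molar mass = 5(12.01) + 11(1.008) + 1(14.01) + 2(32.07) = 149.288 g/mol
Mass of H per mole = 11 × 1.008 = 11.088 g
% H = 11.088 / 149.288 × 100 = 7.4%

7.4%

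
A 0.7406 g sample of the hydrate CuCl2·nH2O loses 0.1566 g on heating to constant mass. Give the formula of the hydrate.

CuCl2·2H2O

Mass of anhydrous CuCl2 = 0.7406 − 0.1566 = 0.584 g
mol H2O = 0.1566 / 18.02 = 0.00869
Molar mass of CuCl2 = 134.45 g/mol → mol CuCl2 = 0.584 / 134.45 = 0.004344
n = 0.00869 / 0.004344 = 2.00 ≈ 2 → CuCl2·2H2O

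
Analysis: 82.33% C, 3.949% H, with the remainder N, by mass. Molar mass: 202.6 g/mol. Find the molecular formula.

C14H8N2

Assume 100 g: 82.33 g C, 3.949 g H, 13.721 g N.
Moles — C: 82.33 / 12.01 = 6.855 mol; H: 3.949 / 1.008 = 3.918 mol; N: 13.721 / 14.01 = 0.9794 mol
Smallest is N at 0.9794 mol; normalising gives C 7.000, H 4.000, N 1.000
→ C7H4N
Empirical-formula mass = 102.11 g/mol
n = 202.6 / 102.11 = 1.98 ≈ 2
Molecular formula = (C7H4N)×2 = C14H8N2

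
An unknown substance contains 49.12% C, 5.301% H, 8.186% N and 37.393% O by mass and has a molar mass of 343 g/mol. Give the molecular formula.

C14H18N2O8

Assume 100 g: 49.12 g C, 5.301 g H, 8.186 g N, 37.393 g O.
Moles — C: 49.12 / 12.01 = 4.09 mol; H: 5.301 / 1.008 = 5.259 mol; N: 8.186 / 14.01 = 0.5843 mol; O: 37.393 / 16.00 = 2.337 mol
Smallest is N at 0.5843 mol; normalising gives C 7.000, H 9.000, N 1.000, O 4.000
≈ 7:9:1:4 → C7H9NO4
Empirical-formula mass = 171.15 g/mol
n = 343 / 171.15 = 2.00 ≈ 2
Molecular formula = (C7H9NO4)×2 = C14H18N2O8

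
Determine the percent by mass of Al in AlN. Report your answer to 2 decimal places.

Molar mass = 1(26.98) + 1(14.01) = 40.990 g/mol
Mass of Al per mole = 1 × 26.98 = 26.980 g
% Al = 26.980 / 40.990 × 100 = 65.82%

65.82%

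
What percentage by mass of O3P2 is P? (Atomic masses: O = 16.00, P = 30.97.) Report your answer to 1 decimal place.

56.3%

Molar mass = 3(16.00) + 2(30.97) = 109.940 g/mol
Mass of P per mole = 2 × 30.97 = 61.940 g
% P = 61.940 / 109.940 × 100 = 56.3%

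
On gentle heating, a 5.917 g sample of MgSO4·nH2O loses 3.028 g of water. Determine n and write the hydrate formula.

MgSO4·7H2O

Mass of anhydrous MgSO4 = 5.917 − 3.028 = 2.889 g
mol H2O = 3.028 / 18.02 = 0.168
Molar mass of MgSO4 = 120.38 g/mol → mol MgSO4 = 2.889 / 120.38 = 0.024
n = 0.168 / 0.024 = 7.00 ≈ 7 → MgSO4·7H2O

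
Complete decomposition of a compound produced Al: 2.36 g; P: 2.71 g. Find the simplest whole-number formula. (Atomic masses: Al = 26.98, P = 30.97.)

AlP

Al: 2.36 g ÷ 26.98 g/mol = 0.08747 mol
P: 2.71 g ÷ 30.97 g/mol = 0.0875 mol
Smallest is Al at 0.08747 mol; normalising gives Al 1.000, P 1.000
→ AlP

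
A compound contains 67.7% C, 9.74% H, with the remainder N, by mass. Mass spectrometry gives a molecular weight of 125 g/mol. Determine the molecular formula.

C7H12N2

Assume 100 g: 67.7 g C, 9.74 g H, 22.56 g N.
n(C) = 67.7/12.01 = 5.637, n(H) = 9.74/1.008 = 9.663, n(N) = 22.56/14.01 = 1.61
Divide by the smallest (1.61 mol N): C 3.501, H 6.001, N 1.000
Scaling by 2: C 7.00, H 12.00, N 2.00 → C7H12N2
Empirical-formula mass = 124.19 g/mol
n = 125 / 124.19 = 1.01 ≈ 1
Molecular formula = empirical formula = C7H12N2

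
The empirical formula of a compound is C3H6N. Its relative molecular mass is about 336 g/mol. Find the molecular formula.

C18H36N6

Empirical-formula mass = 56.09 g/mol
n = 336 / 56.09 = 5.99 ≈ 6
Molecular formula = (C3H6N)6 = C18H36N6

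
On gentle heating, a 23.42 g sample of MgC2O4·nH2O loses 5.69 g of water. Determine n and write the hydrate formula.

Mass of anhydrous MgC2O4 = 23.42 − 5.69 = 17.73 g
mol H2O = 5.69 / 18.02 = 0.3158
Molar mass of MgC2O4 = 112.33 g/mol → mol MgC2O4 = 17.73 / 112.33 = 0.1578
n = 0.3158 / 0.1578 = 2.00 ≈ 2 → MgC2O4·2H2O

MgC2O4·2H2O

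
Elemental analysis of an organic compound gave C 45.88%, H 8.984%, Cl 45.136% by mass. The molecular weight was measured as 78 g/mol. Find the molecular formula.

C3H7Cl

Assume 100 g: 45.88 g C, 8.984 g H, 45.136 g Cl.
Moles — C: 45.88 / 12.01 = 3.82 mol; H: 8.984 / 1.008 = 8.913 mol; Cl: 45.136 / 35.45 = 1.273 mol
Divide by the smallest (1.273 mol Cl): C 3.000, H 7.000, Cl 1.000
Ratio ≈ 3:7:1, so the empirical formula is C3H7Cl
Empirical-formula mass = 78.54 g/mol
n = 78 / 78.54 = 0.99 ≈ 1
Molecular formula = empirical formula = C3H7Cl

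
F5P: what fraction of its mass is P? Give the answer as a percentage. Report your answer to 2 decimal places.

24.59%

Molar mass = 5(19.00) + 1(30.97) = 125.970 g/mol
Mass of P per mole = 1 × 30.97 = 30.970 g
% P = 30.970 / 125.970 × 100 = 24.59%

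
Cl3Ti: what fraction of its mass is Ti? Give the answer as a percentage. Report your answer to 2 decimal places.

Molar mass = 3(35.45) + 1(47.87) = 154.220 g/mol
Mass of Ti per mole = 1 × 47.87 = 47.870 g
% Ti = 47.870 / 154.220 × 100 = 31.04%

31.04%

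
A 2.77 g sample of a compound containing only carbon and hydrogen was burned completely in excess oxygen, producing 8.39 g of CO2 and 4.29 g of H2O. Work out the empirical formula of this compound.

mol C = 8.39 / 44.01 = 0.1906; mass C = 0.1906 × 12.01 = 2.290 g
mol H = 2 × (4.29 / 18.02) = 0.4761; mass H = 0.4761 × 1.008 = 0.4799 g
Divide by the smallest (0.1906 mol C): C 1.000, H 2.498
×2: C 2.00, H 5.00 → C2H5

C2H5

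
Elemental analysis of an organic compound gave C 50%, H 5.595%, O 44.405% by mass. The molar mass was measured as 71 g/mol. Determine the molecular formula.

Assume 100 g: 50 g C, 5.595 g H, 44.405 g O.
C: 50 g ÷ 12.01 g/mol = 4.163 mol
H: 5.595 g ÷ 1.008 g/mol = 5.551 mol
O: 44.405 g ÷ 16.00 g/mol = 2.775 mol
Ratios (÷ 2.775): C 1.500, H 2.000, O 1.000
Multiply by 2: C 3.00, H 4.00, O 2.00 → C3H4O2
Empirical-formula mass = 72.06 g/mol
n = 71 / 72.06 = 0.99 ≈ 1
Molecular formula = empirical formula = C3H4O2

C3H4O2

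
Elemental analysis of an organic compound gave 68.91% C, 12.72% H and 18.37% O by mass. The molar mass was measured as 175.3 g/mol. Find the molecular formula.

C10H22O2

Assume 100 g: 68.91 g C, 12.72 g H, 18.37 g O.
C: 68.91 g ÷ 12.01 g/mol = 5.738 mol
H: 12.72 g ÷ 1.008 g/mol = 12.62 mol
O: 18.37 g ÷ 16.00 g/mol = 1.148 mol
Smallest is O at 1.148 mol; normalising gives C 4.997, H 10.991, O 1.000
≈ 5:11:1 → C5H11O
Empirical-formula mass = 87.14 g/mol
n = 175.3 / 87.14 = 2.01 ≈ 2
Molecular formula = (C5H11O)×2 = C10H22O2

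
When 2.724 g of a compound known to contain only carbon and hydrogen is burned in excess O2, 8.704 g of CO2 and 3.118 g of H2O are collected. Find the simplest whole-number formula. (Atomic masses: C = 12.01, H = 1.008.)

C4H7

mol C = 8.704 / 44.01 = 0.1978; mass C = 0.1978 × 12.01 = 2.375 g
mol H = 2 × (3.118 / 18.02) = 0.3461; mass H = 0.3461 × 1.008 = 0.3488 g
Divide by the smallest (0.1978 mol C): C 1.000, H 1.750
×4: C 4.00, H 7.00 → C4H7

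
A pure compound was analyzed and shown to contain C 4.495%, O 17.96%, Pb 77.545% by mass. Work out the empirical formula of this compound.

CO3Pb

Assume 100 g: 4.495 g C, 17.96 g O, 77.545 g Pb.
Moles — C: 4.495 / 12.01 = 0.3743 mol; O: 17.96 / 16.00 = 1.123 mol; Pb: 77.545 / 207.2 = 0.3743 mol
Ratios (÷ 0.3743): C 1.000, O 2.999, Pb 1.000
≈ 1:3:1 → CO3Pb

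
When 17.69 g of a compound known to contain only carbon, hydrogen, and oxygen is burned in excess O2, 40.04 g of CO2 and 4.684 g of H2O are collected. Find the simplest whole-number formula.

C7H4O3

mol C = 40.04 / 44.01 = 0.9098; mass C = 0.9098 × 12.01 = 10.93 g
mol H = 2 × (4.684 / 18.02) = 0.5199; mass H = 0.5199 × 1.008 = 0.5240 g
mass O = 17.69 − (11.45) = 6.239 g → mol O = 0.3900
Divide by the smallest (0.39 mol O): C 2.333, H 1.333, O 1.000
Multiply by 3: C 7.00, H 4.00, O 3.00 → C7H4O3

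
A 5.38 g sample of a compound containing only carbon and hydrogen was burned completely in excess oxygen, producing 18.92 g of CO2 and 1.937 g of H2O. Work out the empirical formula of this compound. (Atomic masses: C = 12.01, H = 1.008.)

mol C = 18.92 / 44.01 = 0.4299; mass C = 0.4299 × 12.01 = 5.163 g
mol H = 2 × (1.937 / 18.02) = 0.2150; mass H = 0.2150 × 1.008 = 0.2167 g
Smallest is H at 0.215 mol; normalising gives C 2.000, H 1.000
Ratio ≈ 2:1, so the empirical formula is C2H

C2H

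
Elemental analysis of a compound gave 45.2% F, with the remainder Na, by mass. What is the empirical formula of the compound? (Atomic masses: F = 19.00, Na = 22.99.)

Assume 100 g: 45.2 g F, 54.8 g Na.
F: 45.2 g ÷ 19.00 g/mol = 2.379 mol
Na: 54.8 g ÷ 22.99 g/mol = 2.384 mol
Divide by the smallest (2.379 mol F): F 1.000, Na 1.002
≈ 1:1 → FNa

FNa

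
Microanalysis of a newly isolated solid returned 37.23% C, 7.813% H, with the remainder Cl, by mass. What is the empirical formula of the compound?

Assume 100 g: 37.23 g C, 7.813 g H, 54.957 g Cl.
Moles — C: 37.23 / 12.01 = 3.1 mol; H: 7.813 / 1.008 = 7.751 mol; Cl: 54.957 / 35.45 = 1.55 mol
Smallest is Cl at 1.55 mol; normalising gives C 2.000, H 5.000, Cl 1.000
≈ 2:5:1 → C2H5Cl

C2H5Cl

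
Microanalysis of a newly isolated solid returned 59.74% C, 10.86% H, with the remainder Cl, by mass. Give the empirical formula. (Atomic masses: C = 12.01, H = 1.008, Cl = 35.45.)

Assume 100 g: 59.74 g C, 10.86 g H, 29.4 g Cl.
Moles — C: 59.74 / 12.01 = 4.974 mol; H: 10.86 / 1.008 = 10.77 mol; Cl: 29.4 / 35.45 = 0.8293 mol
Smallest is Cl at 0.8293 mol; normalising gives C 5.998, H 12.991, Cl 1.000
Ratio ≈ 6:13:1, so the empirical formula is C6H13Cl

C6H13Cl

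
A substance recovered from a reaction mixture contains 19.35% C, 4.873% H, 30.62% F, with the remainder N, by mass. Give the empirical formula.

Assume 100 g: 19.35 g C, 4.873 g H, 30.62 g F, 45.157 g N.
C: 19.35 g ÷ 12.01 g/mol = 1.611 mol
H: 4.873 g ÷ 1.008 g/mol = 4.834 mol
F: 30.62 g ÷ 19.00 g/mol = 1.612 mol
N: 45.157 g ÷ 14.01 g/mol = 3.223 mol
Divide by the smallest (1.611 mol C): C 1.000, H 3.001, F 1.000, N 2.001
→ CH3FN2

CH3FN2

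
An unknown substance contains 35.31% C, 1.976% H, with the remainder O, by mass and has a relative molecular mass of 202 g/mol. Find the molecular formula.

Assume 100 g: 35.31 g C, 1.976 g H, 62.714 g O.
C: 35.31 g ÷ 12.01 g/mol = 2.94 mol
H: 1.976 g ÷ 1.008 g/mol = 1.96 mol
O: 62.714 g ÷ 16.00 g/mol = 3.92 mol
Divide by the smallest (1.96 mol H): C 1.500, H 1.000, O 1.999
Multiply by 2: C 3.00, H 2.00, O 4.00 → C3H2O4
Empirical-formula mass = 102.05 g/mol
n = 202 / 102.05 = 1.98 ≈ 2
Molecular formula = (C3H2O4)×2 = C6H4O8

C6H4O8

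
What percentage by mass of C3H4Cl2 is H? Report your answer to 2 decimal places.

Molar mass = 3(12.01) + 4(1.008) + 2(35.45) = 110.962 g/mol
Mass of H per mole = 4 × 1.008 = 4.032 g
% H = 4.032 / 110.962 × 100 = 3.63%

3.63%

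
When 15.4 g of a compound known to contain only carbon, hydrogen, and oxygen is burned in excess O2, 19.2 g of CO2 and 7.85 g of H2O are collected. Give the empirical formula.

C3H6O4

mol C = 19.2 / 44.01 = 0.4363; mass C = 0.4363 × 12.01 = 5.240 g
mol H = 2 × (7.85 / 18.02) = 0.8713; mass H = 0.8713 × 1.008 = 0.8782 g
mass O = 15.4 − (6.118) = 9.282 g → mol O = 0.5801
Smallest is C at 0.4363 mol; normalising gives C 1.000, H 1.997, O 1.330
Scaling by 3: C 3.00, H 5.99, O 3.99 → C3H6O4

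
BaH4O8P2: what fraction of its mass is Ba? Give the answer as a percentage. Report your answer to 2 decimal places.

41.45%

Molar mass = 1(137.33) + 4(1.008) + 8(16.00) + 2(30.97) = 331.302 g/mol
Mass of Ba per mole = 1 × 137.33 = 137.330 g
% Ba = 137.330 / 331.302 × 100 = 41.45%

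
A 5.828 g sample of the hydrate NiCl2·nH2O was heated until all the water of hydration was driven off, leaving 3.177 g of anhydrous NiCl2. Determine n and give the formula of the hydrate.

Mass of water lost = 5.828 − 3.177 = 2.651 g → 2.651 / 18.02 = 0.1471 mol H2O
Molar mass of NiCl2 = 129.59 g/mol → mol NiCl2 = 3.177 / 129.59 = 0.02452
n = 0.1471 / 0.02452 = 6.00 ≈ 6 → NiCl2·6H2O

NiCl2·6H2O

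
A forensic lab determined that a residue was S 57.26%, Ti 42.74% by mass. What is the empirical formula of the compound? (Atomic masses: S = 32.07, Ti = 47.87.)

Assume 100 g: 57.26 g S, 42.74 g Ti.
n(S) = 57.26/32.07 = 1.785, n(Ti) = 42.74/47.87 = 0.8928
Divide by the smallest (0.8928 mol Ti): S 2.000, Ti 1.000
Ratio ≈ 2:1, so the empirical formula is S2Ti

S2Ti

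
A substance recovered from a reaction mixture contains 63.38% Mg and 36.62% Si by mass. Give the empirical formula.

Assume 100 g: 63.38 g Mg, 36.62 g Si.
n(Mg) = 63.38/24.31 = 2.607, n(Si) = 36.62/28.09 = 1.304
Smallest is Si at 1.304 mol; normalising gives Mg 2.000, Si 1.000
Ratio ≈ 2:1, so the empirical formula is Mg2Si

Mg2Si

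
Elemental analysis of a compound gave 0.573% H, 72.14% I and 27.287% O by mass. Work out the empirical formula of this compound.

HIO3

Assume 100 g: 0.573 g H, 72.14 g I, 27.287 g O.
n(H) = 0.573/1.008 = 0.5685, n(I) = 72.14/126.90 = 0.5685, n(O) = 27.287/16.00 = 1.705
Smallest is H at 0.5685 mol; normalising gives H 1.000, I 1.000, O 3.000
Ratio ≈ 1:1:3, so the empirical formula is HIO3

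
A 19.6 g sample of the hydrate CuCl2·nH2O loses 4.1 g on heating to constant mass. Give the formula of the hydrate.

Mass of anhydrous CuCl2 = 19.6 − 4.1 = 15.5 g
mol H2O = 4.1 / 18.02 = 0.2275
Molar mass of CuCl2 = 134.45 g/mol → mol CuCl2 = 15.5 / 134.45 = 0.1153
n = 0.2275 / 0.1153 = 1.97 ≈ 2 → CuCl2·2H2O

CuCl2·2H2O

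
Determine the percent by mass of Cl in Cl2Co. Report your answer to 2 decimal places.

54.61%

Molar mass = 2(35.45) + 1(58.93) = 129.830 g/mol
Mass of Cl per mole = 2 × 35.45 = 70.900 g
% Cl = 70.900 / 129.830 × 100 = 54.61%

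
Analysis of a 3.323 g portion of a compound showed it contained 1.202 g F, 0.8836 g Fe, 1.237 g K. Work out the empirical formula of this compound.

F4FeK2

Moles — F: 1.202 / 19.00 = 0.06326 mol; Fe: 0.8836 / 55.85 = 0.01582 mol; K: 1.237 / 39.10 = 0.03164 mol
Divide by the smallest (0.01582 mol Fe): F 3.999, Fe 1.000, K 2.000
Ratio ≈ 4:1:2, so the empirical formula is F4FeK2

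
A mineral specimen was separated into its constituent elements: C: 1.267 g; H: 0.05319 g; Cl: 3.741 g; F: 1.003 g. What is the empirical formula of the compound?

n(C) = 1.267/12.01 = 0.1055, n(H) = 0.05319/1.008 = 0.05277, n(Cl) = 3.741/35.45 = 0.1055, n(F) = 1.003/19.00 = 0.05279
Divide by the smallest (0.05277 mol H): C 1.999, H 1.000, Cl 2.000, F 1.000
≈ 2:1:2:1 → C2HCl2F

C2HCl2F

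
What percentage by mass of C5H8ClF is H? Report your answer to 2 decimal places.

6.58%

Molar mass = 5(12.01) + 8(1.008) + 1(35.45) + 1(19.00) = 122.564 g/mol
Mass of H per mole = 8 × 1.008 = 8.064 g
% H = 8.064 / 122.564 × 100 = 6.58%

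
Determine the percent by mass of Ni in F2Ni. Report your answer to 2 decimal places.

60.70%

Molar mass = 2(19.00) + 1(58.69) = 96.690 g/mol
Mass of Ni per mole = 1 × 58.69 = 58.690 g
% Ni = 58.690 / 96.690 × 100 = 60.70%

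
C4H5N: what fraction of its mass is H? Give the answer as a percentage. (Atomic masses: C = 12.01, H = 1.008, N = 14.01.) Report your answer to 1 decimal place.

Molar mass = 4(12.01) + 5(1.008) + 1(14.01) = 67.090 g/mol
Mass of H per mole = 5 × 1.008 = 5.040 g
% H = 5.040 / 67.090 × 100 = 7.5%

7.5%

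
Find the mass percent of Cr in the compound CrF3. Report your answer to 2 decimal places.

47.71%

Molar mass = 1(52.00) + 3(19.00) = 109.000 g/mol
Mass of Cr per mole = 1 × 52.00 = 52.000 g
% Cr = 52.000 / 109.000 × 100 = 47.71%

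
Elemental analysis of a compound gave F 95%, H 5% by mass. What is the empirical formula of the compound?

Assume 100 g: 95 g F, 5 g H.
n(F) = 95/19.00 = 5, n(H) = 5/1.008 = 4.96
Smallest is H at 4.96 mol; normalising gives F 1.008, H 1.000
Ratio ≈ 1:1, so the empirical formula is FH

FH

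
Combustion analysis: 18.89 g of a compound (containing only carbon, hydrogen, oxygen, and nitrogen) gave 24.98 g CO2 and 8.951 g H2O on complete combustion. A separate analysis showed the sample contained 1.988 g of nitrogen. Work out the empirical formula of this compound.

C4H7NO4

mol C = 24.98 / 44.01 = 0.5676; mass C = 0.5676 × 12.01 = 6.817 g
mol H = 2 × (8.951 / 18.02) = 0.9935; mass H = 0.9935 × 1.008 = 1.001 g
mol N = 1.988 / 14.01 = 0.1419
mass O = 18.89 − (9.806) = 9.084 g → mol O = 0.5677
Smallest is N at 0.1419 mol; normalising gives C 4.000, H 7.001, N 1.000, O 4.001
≈ 4:7:1:4 → C4H7NO4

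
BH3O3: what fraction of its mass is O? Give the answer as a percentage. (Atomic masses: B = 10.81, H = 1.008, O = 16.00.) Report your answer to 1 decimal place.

77.6%

Molar mass = 1(10.81) + 3(1.008) + 3(16.00) = 61.834 g/mol
Mass of O per mole = 3 × 16.00 = 48.000 g
% O = 48.000 / 61.834 × 100 = 77.6%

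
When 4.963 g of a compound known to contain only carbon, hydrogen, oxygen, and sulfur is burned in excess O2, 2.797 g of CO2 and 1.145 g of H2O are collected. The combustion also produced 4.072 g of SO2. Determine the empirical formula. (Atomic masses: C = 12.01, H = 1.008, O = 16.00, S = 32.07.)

mol C = 2.797 / 44.01 = 0.06355; mass C = 0.06355 × 12.01 = 0.7633 g
mol H = 2 × (1.145 / 18.02) = 0.1271; mass H = 0.1271 × 1.008 = 0.1281 g
mol S = 4.072 / 64.07 = 0.06356; mass S = 2.038 g
mass O = 4.963 − (2.930) = 2.033 g → mol O = 0.1271
Smallest is C at 0.06355 mol; normalising gives C 1.000, H 2.000, O 2.000, S 1.000
→ CH2O2S

CH2O2S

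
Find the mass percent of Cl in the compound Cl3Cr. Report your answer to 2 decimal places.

Molar mass = 3(35.45) + 1(52.00) = 158.350 g/mol
Mass of Cl per mole = 3 × 35.45 = 106.350 g
% Cl = 106.350 / 158.350 × 100 = 67.16%

67.16%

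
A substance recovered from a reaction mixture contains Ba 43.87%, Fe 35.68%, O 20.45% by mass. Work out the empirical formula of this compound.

BaFe2O4

Assume 100 g: 43.87 g Ba, 35.68 g Fe, 20.45 g O.
Moles — Ba: 43.87 / 137.33 = 0.3194 mol; Fe: 35.68 / 55.85 = 0.6389 mol; O: 20.45 / 16.00 = 1.278 mol
Ratios (÷ 0.3194): Ba 1.000, Fe 2.000, O 4.001
→ BaFe2O4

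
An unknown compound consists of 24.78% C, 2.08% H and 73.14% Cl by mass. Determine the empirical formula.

CHCl

Assume 100 g: 24.78 g C, 2.08 g H, 73.14 g Cl.
Moles — C: 24.78 / 12.01 = 2.063 mol; H: 2.08 / 1.008 = 2.063 mol; Cl: 73.14 / 35.45 = 2.063 mol
Smallest is Cl at 2.063 mol; normalising gives C 1.000, H 1.000, Cl 1.000
→ CHCl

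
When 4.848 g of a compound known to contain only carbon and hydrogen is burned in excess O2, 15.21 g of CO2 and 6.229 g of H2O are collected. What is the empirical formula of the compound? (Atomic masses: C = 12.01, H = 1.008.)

CH2

mol C = 15.21 / 44.01 = 0.3456; mass C = 0.3456 × 12.01 = 4.151 g
mol H = 2 × (6.229 / 18.02) = 0.6913; mass H = 0.6913 × 1.008 = 0.6969 g
Ratios (÷ 0.3456): C 1.000, H 2.000
→ CH2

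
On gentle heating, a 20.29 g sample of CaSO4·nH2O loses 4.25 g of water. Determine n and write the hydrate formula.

Mass of anhydrous CaSO4 = 20.29 − 4.25 = 16.04 g
mol H2O = 4.25 / 18.02 = 0.2358
Molar mass of CaSO4 = 136.15 g/mol → mol CaSO4 = 16.04 / 136.15 = 0.1178
n = 0.2358 / 0.1178 = 2.00 ≈ 2 → CaSO4·2H2O

CaSO4·2H2O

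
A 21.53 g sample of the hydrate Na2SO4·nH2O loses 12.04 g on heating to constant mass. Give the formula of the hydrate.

Mass of anhydrous Na2SO4 = 21.53 − 12.04 = 9.49 g
mol H2O = 12.04 / 18.02 = 0.6681
Molar mass of Na2SO4 = 142.05 g/mol → mol Na2SO4 = 9.49 / 142.05 = 0.06681
n = 0.6681 / 0.06681 = 10.00 ≈ 10 → Na2SO4·10H2O

Na2SO4·10H2O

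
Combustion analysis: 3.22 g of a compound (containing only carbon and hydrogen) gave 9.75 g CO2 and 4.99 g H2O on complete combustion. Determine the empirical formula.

C2H5

mol C = 9.75 / 44.01 = 0.2215; mass C = 0.2215 × 12.01 = 2.661 g
mol H = 2 × (4.99 / 18.02) = 0.5538; mass H = 0.5538 × 1.008 = 0.5583 g
Ratios (÷ 0.2215): C 1.000, H 2.500
Scaling by 2: C 2.00, H 5.00 → C2H5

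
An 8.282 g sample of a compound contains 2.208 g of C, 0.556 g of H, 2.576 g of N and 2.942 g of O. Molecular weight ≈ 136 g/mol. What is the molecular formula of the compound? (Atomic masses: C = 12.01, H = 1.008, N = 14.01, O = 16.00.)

Moles — C: 2.208 / 12.01 = 0.1838 mol; H: 0.556 / 1.008 = 0.5516 mol; N: 2.576 / 14.01 = 0.1839 mol; O: 2.942 / 16.00 = 0.1839 mol
Divide by the smallest (0.1838 mol C): C 1.000, H 3.000, N 1.000, O 1.000
≈ 1:3:1:1 → CH3NO
Empirical-formula mass = 45.04 g/mol
n = 136 / 45.04 = 3.02 ≈ 3
Molecular formula = (CH3NO)×3 = C3H9N3O3

C3H9N3O3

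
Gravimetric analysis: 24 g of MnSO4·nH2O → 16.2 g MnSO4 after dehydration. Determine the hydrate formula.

MnSO4·4H2O

Mass of water lost = 24 − 16.2 = 7.8 g → 7.8 / 18.02 = 0.4329 mol H2O
Molar mass of MnSO4 = 151.01 g/mol → mol MnSO4 = 16.2 / 151.01 = 0.1073
n = 0.4329 / 0.1073 = 4.03 ≈ 4 → MnSO4·4H2O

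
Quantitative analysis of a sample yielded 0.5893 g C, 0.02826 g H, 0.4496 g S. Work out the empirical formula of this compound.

Moles — C: 0.5893 / 12.01 = 0.04907 mol; H: 0.02826 / 1.008 = 0.02804 mol; S: 0.4496 / 32.07 = 0.01402 mol
Ratios (÷ 0.01402): C 3.500, H 2.000, S 1.000
Scaling by 2: C 7.00, H 4.00, S 2.00 → C7H4S2

C7H4S2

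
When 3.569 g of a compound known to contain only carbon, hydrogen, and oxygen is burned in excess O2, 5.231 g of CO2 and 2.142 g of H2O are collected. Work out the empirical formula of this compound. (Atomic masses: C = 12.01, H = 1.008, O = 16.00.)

mol C = 5.231 / 44.01 = 0.1189; mass C = 0.1189 × 12.01 = 1.428 g
mol H = 2 × (2.142 / 18.02) = 0.2377; mass H = 0.2377 × 1.008 = 0.2396 g
mass O = 3.569 − (1.667) = 1.902 g → mol O = 0.1189
Divide by the smallest (0.1189 mol C): C 1.000, H 2.000, O 1.000
≈ 1:2:1 → CH2O

CH2O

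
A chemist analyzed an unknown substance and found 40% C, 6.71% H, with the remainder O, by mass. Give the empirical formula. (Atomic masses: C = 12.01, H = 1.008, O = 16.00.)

Assume 100 g: 40 g C, 6.71 g H, 53.29 g O.
n(C) = 40/12.01 = 3.331, n(H) = 6.71/1.008 = 6.657, n(O) = 53.29/16.00 = 3.331
Divide by the smallest (3.331 mol C): C 1.000, H 1.999, O 1.000
→ CH2O

CH2O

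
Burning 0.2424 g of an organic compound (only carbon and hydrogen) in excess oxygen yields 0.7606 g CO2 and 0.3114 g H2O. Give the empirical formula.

CH2

mol C = 0.7606 / 44.01 = 0.01728; mass C = 0.01728 × 12.01 = 0.2076 g
mol H = 2 × (0.3114 / 18.02) = 0.03456; mass H = 0.03456 × 1.008 = 0.03484 g
Smallest is C at 0.01728 mol; normalising gives C 1.000, H 2.000
≈ 1:2 → CH2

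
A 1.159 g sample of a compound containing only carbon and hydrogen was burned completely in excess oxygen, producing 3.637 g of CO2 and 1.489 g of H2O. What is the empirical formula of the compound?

CH2

mol C = 3.637 / 44.01 = 0.08264; mass C = 0.08264 × 12.01 = 0.9925 g
mol H = 2 × (1.489 / 18.02) = 0.1653; mass H = 0.1653 × 1.008 = 0.1666 g
Smallest is C at 0.08264 mol; normalising gives C 1.000, H 2.000
→ CH2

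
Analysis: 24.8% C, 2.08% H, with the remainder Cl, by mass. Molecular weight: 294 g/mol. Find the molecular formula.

Assume 100 g: 24.8 g C, 2.08 g H, 73.12 g Cl.
n(C) = 24.8/12.01 = 2.065, n(H) = 2.08/1.008 = 2.063, n(Cl) = 73.12/35.45 = 2.063
Ratios (÷ 2.063): C 1.001, H 1.000, Cl 1.000
Ratio ≈ 1:1:1, so the empirical formula is CHCl
Empirical-formula mass = 48.47 g/mol
n = 294 / 48.47 = 6.07 ≈ 6
Molecular formula = (CHCl)×6 = C6H6Cl6

C6H6Cl6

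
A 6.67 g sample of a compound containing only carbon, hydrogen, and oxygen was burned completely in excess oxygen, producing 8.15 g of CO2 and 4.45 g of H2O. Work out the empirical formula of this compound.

C3H8O4

mol C = 8.15 / 44.01 = 0.1852; mass C = 0.1852 × 12.01 = 2.224 g
mol H = 2 × (4.45 / 18.02) = 0.4939; mass H = 0.4939 × 1.008 = 0.4978 g
mass O = 6.67 − (2.722) = 3.948 g → mol O = 0.2468
Ratios (÷ 0.1852): C 1.000, H 2.667, O 1.332
×3: C 3.00, H 8.00, O 4.00 → C3H8O4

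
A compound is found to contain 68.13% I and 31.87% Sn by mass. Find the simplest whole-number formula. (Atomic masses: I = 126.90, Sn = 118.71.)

Assume 100 g: 68.13 g I, 31.87 g Sn.
n(I) = 68.13/126.90 = 0.5369, n(Sn) = 31.87/118.71 = 0.2685
Divide by the smallest (0.2685 mol Sn): I 2.000, Sn 1.000
Ratio ≈ 2:1, so the empirical formula is I2Sn

I2Sn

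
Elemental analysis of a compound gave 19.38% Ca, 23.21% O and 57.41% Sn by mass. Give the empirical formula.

CaO3Sn

Assume 100 g: 19.38 g Ca, 23.21 g O, 57.41 g Sn.
n(Ca) = 19.38/40.08 = 0.4835, n(O) = 23.21/16.00 = 1.451, n(Sn) = 57.41/118.71 = 0.4836
Ratios (÷ 0.4835): Ca 1.000, O 3.000, Sn 1.000
≈ 1:3:1 → CaO3Sn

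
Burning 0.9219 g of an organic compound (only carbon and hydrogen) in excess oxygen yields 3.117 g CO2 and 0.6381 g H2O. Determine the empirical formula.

CH

mol C = 3.117 / 44.01 = 0.07082; mass C = 0.07082 × 12.01 = 0.8506 g
mol H = 2 × (0.6381 / 18.02) = 0.07082; mass H = 0.07082 × 1.008 = 0.07139 g
Ratios (÷ 0.07082): C 1.000, H 1.000
→ CH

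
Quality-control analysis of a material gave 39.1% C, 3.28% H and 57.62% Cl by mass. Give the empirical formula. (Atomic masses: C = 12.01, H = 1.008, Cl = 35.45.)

C2H2Cl

Assume 100 g: 39.1 g C, 3.28 g H, 57.62 g Cl.
Moles — C: 39.1 / 12.01 = 3.256 mol; H: 3.28 / 1.008 = 3.254 mol; Cl: 57.62 / 35.45 = 1.625 mol
Smallest is Cl at 1.625 mol; normalising gives C 2.003, H 2.002, Cl 1.000
→ C2H2Cl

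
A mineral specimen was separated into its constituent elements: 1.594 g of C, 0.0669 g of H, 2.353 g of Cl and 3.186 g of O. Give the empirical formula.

C2HClO3

Moles — C: 1.594 / 12.01 = 0.1327 mol; H: 0.0669 / 1.008 = 0.06637 mol; Cl: 2.353 / 35.45 = 0.06638 mol; O: 3.186 / 16.00 = 0.1991 mol
Smallest is H at 0.06637 mol; normalising gives C 2.000, H 1.000, Cl 1.000, O 3.000
≈ 2:1:1:3 → C2HClO3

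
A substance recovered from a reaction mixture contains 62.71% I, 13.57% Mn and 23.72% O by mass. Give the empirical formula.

I2MnO6

Assume 100 g: 62.71 g I, 13.57 g Mn, 23.72 g O.
Moles — I: 62.71 / 126.90 = 0.4942 mol; Mn: 13.57 / 54.94 = 0.247 mol; O: 23.72 / 16.00 = 1.482 mol
Smallest is Mn at 0.247 mol; normalising gives I 2.001, Mn 1.000, O 6.002
→ I2MnO6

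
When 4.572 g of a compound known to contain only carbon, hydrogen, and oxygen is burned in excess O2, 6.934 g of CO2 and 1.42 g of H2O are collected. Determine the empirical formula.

mol C = 6.934 / 44.01 = 0.1576; mass C = 0.1576 × 12.01 = 1.892 g
mol H = 2 × (1.42 / 18.02) = 0.1576; mass H = 0.1576 × 1.008 = 0.1589 g
mass O = 4.572 − (2.051) = 2.521 g → mol O = 0.1576
Ratios (÷ 0.1576): C 1.000, H 1.000, O 1.000
Ratio ≈ 1:1:1, so the empirical formula is CHO

CHO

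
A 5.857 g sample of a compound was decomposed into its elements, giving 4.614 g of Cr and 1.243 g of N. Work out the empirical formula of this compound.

CrN

n(Cr) = 4.614/52.00 = 0.08873, n(N) = 1.243/14.01 = 0.08872
Ratios (÷ 0.08872): Cr 1.000, N 1.000
→ CrN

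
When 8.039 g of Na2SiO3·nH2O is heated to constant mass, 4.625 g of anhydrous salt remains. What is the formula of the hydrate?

Na2SiO3·5H2O

Mass of water lost = 8.039 − 4.625 = 3.414 g → 3.414 / 18.02 = 0.1895 mol H2O
Molar mass of Na2SiO3 = 122.07 g/mol → mol Na2SiO3 = 4.625 / 122.07 = 0.03789
n = 0.1895 / 0.03789 = 5.00 ≈ 5 → Na2SiO3·5H2O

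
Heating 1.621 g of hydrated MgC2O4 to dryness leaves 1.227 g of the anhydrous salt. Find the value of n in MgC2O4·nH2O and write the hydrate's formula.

Mass of water lost = 1.621 − 1.227 = 0.394 g → 0.394 / 18.02 = 0.02186 mol H2O
Molar mass of MgC2O4 = 112.33 g/mol → mol MgC2O4 = 1.227 / 112.33 = 0.01092
n = 0.02186 / 0.01092 = 2.00 ≈ 2 → MgC2O4·2H2O

MgC2O4·2H2O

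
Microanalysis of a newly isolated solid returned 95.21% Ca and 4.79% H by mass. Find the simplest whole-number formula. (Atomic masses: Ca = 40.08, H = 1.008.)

CaH2

Assume 100 g: 95.21 g Ca, 4.79 g H.
Moles — Ca: 95.21 / 40.08 = 2.375 mol; H: 4.79 / 1.008 = 4.752 mol
Smallest is Ca at 2.375 mol; normalising gives Ca 1.000, H 2.000
Ratio ≈ 1:2, so the empirical formula is CaH2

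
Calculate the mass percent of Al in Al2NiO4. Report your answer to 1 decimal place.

Molar mass = 2(26.98) + 1(58.69) + 4(16.00) = 176.650 g/mol
Mass of Al per mole = 2 × 26.98 = 53.960 g
% Al = 53.960 / 176.650 × 100 = 30.5%

30.5%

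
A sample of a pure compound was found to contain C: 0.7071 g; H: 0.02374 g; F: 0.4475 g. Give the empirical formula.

n(C) = 0.7071/12.01 = 0.05888, n(H) = 0.02374/1.008 = 0.02355, n(F) = 0.4475/19.00 = 0.02355
Ratios (÷ 0.02355): C 2.500, H 1.000, F 1.000
Multiply by 2: C 5.00, H 2.00, F 2.00 → C5H2F2

C5H2F2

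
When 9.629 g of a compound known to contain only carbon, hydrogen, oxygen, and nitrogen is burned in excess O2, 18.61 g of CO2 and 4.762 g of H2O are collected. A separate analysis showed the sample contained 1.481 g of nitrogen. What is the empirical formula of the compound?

C8H10N2O3

mol C = 18.61 / 44.01 = 0.4229; mass C = 0.4229 × 12.01 = 5.079 g
mol H = 2 × (4.762 / 18.02) = 0.5285; mass H = 0.5285 × 1.008 = 0.5328 g
mol N = 1.481 / 14.01 = 0.1057
mass O = 9.629 − (7.092) = 2.537 g → mol O = 0.1585
Divide by the smallest (0.1057 mol N): C 4.000, H 5.000, N 1.000, O 1.500
Scaling by 2: C 8.00, H 10.00, N 2.00, O 3.00 → C8H10N2O3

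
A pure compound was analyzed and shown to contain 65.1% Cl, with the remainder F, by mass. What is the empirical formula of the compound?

Assume 100 g: 65.1 g Cl, 34.9 g F.
Cl: 65.1 g ÷ 35.45 g/mol = 1.836 mol
F: 34.9 g ÷ 19.00 g/mol = 1.837 mol
Smallest is Cl at 1.836 mol; normalising gives Cl 1.000, F 1.000
Ratio ≈ 1:1, so the empirical formula is ClF

ClF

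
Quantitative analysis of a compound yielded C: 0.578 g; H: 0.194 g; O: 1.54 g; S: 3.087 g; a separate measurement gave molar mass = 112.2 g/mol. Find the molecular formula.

n(C) = 0.578/12.01 = 0.04813, n(H) = 0.194/1.008 = 0.1925, n(O) = 1.54/16.00 = 0.09625, n(S) = 3.087/32.07 = 0.09626
Smallest is C at 0.04813 mol; normalising gives C 1.000, H 3.999, O 2.000, S 2.000
Ratio ≈ 1:4:2:2, so the empirical formula is CH4O2S2
Empirical-formula mass = 112.18 g/mol
n = 112.2 / 112.18 = 1.00 ≈ 1
Molecular formula = empirical formula = CH4O2S2

CH4O2S2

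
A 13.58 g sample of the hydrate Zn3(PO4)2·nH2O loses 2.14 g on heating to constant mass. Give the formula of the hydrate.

Zn3(PO4)2·4H2O

Mass of anhydrous Zn3(PO4)2 = 13.58 − 2.14 = 11.44 g
mol H2O = 2.14 / 18.02 = 0.1188
Molar mass of Zn3(PO4)2 = 386.08 g/mol → mol Zn3(PO4)2 = 11.44 / 386.08 = 0.02963
n = 0.1188 / 0.02963 = 4.01 ≈ 4 → Zn3(PO4)2·4H2O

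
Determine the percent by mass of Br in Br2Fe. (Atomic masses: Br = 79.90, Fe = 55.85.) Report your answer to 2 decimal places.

74.10%

Molar mass = 2(79.90) + 1(55.85) = 215.650 g/mol
Mass of Br per mole = 2 × 79.90 = 159.800 g
% Br = 159.800 / 215.650 × 100 = 74.10%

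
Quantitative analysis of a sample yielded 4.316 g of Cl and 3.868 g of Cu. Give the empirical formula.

Cl: 4.316 g ÷ 35.45 g/mol = 0.1217 mol
Cu: 3.868 g ÷ 63.55 g/mol = 0.06087 mol
Ratios (÷ 0.06087): Cl 2.000, Cu 1.000
Ratio ≈ 2:1, so the empirical formula is Cl2Cu

Cl2Cu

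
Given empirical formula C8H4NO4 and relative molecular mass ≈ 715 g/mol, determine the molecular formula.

Empirical-formula mass = 178.12 g/mol
n = 715 / 178.12 = 4.01 ≈ 4
Molecular formula = (C8H4NO4)4 = C32H16N4O16

C32H16N4O16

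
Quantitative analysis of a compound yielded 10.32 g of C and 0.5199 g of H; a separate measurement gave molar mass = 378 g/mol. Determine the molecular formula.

C30H18

C: 10.32 g ÷ 12.01 g/mol = 0.8593 mol
H: 0.5199 g ÷ 1.008 g/mol = 0.5158 mol
Divide by the smallest (0.5158 mol H): C 1.666, H 1.000
×3: C 5.00, H 3.00 → C5H3
Empirical-formula mass = 63.07 g/mol
n = 378 / 63.07 = 5.99 ≈ 6
Molecular formula = (C5H3)×6 = C30H18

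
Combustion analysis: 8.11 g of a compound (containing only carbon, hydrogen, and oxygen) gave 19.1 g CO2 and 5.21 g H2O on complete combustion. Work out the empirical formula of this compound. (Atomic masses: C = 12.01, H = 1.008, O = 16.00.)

C3H4O

mol C = 19.1 / 44.01 = 0.4340; mass C = 0.4340 × 12.01 = 5.212 g
mol H = 2 × (5.21 / 18.02) = 0.5782; mass H = 0.5782 × 1.008 = 0.5829 g
mass O = 8.11 − (5.795) = 2.315 g → mol O = 0.1447
Smallest is O at 0.1447 mol; normalising gives C 3.000, H 3.997, O 1.000
→ C3H4O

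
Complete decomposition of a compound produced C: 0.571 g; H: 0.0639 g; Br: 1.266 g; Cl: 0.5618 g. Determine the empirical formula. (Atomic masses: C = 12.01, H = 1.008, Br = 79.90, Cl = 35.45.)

C3H4BrCl

n(C) = 0.571/12.01 = 0.04754, n(H) = 0.0639/1.008 = 0.06339, n(Br) = 1.266/79.90 = 0.01584, n(Cl) = 0.5618/35.45 = 0.01585
Ratios (÷ 0.01584): C 3.001, H 4.001, Br 1.000, Cl 1.000
→ C3H4BrCl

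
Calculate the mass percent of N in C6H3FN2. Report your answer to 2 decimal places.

Molar mass = 6(12.01) + 3(1.008) + 1(19.00) + 2(14.01) = 122.104 g/mol
Mass of N per mole = 2 × 14.01 = 28.020 g
% N = 28.020 / 122.104 × 100 = 22.95%

22.95%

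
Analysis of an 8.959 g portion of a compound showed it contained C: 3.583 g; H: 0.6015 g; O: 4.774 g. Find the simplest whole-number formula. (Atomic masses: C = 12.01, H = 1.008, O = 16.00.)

CH2O

n(C) = 3.583/12.01 = 0.2983, n(H) = 0.6015/1.008 = 0.5967, n(O) = 4.774/16.00 = 0.2984
Divide by the smallest (0.2983 mol C): C 1.000, H 2.000, O 1.000
Ratio ≈ 1:2:1, so the empirical formula is CH2O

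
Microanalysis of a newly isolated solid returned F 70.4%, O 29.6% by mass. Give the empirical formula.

Assume 100 g: 70.4 g F, 29.6 g O.
F: 70.4 g ÷ 19.00 g/mol = 3.705 mol
O: 29.6 g ÷ 16.00 g/mol = 1.85 mol
Ratios (÷ 1.85): F 2.003, O 1.000
Ratio ≈ 2:1, so the empirical formula is F2O

F2O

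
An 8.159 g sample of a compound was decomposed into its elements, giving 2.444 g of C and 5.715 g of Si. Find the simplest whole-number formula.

n(C) = 2.444/12.01 = 0.2035, n(Si) = 5.715/28.09 = 0.2035
Ratios (÷ 0.2035): C 1.000, Si 1.000
→ CSi

CSi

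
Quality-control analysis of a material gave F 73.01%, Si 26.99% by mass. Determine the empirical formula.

Assume 100 g: 73.01 g F, 26.99 g Si.
F: 73.01 g ÷ 19.00 g/mol = 3.843 mol
Si: 26.99 g ÷ 28.09 g/mol = 0.9608 mol
Smallest is Si at 0.9608 mol; normalising gives F 3.999, Si 1.000
→ F4Si

F4Si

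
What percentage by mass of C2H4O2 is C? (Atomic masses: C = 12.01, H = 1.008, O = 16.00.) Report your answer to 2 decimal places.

Molar mass = 2(12.01) + 4(1.008) + 2(16.00) = 60.052 g/mol
Mass of C per mole = 2 × 12.01 = 24.020 g
% C = 24.020 / 60.052 × 100 = 40.00%

40.00%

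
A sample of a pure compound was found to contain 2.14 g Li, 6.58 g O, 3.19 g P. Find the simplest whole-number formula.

Li3O4P

Moles — Li: 2.14 / 6.94 = 0.3084 mol; O: 6.58 / 16.00 = 0.4113 mol; P: 3.19 / 30.97 = 0.103 mol
Ratios (÷ 0.103): Li 2.994, O 3.993, P 1.000
Ratio ≈ 3:4:1, so the empirical formula is Li3O4P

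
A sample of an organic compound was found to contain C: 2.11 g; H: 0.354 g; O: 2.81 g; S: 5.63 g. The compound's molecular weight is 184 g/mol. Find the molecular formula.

C: 2.11 g ÷ 12.01 g/mol = 0.1757 mol
H: 0.354 g ÷ 1.008 g/mol = 0.3512 mol
O: 2.81 g ÷ 16.00 g/mol = 0.1756 mol
S: 5.63 g ÷ 32.07 g/mol = 0.1756 mol
Divide by the smallest (0.1756 mol S): C 1.001, H 2.000, O 1.000, S 1.000
≈ 1:2:1:1 → CH2OS
Empirical-formula mass = 62.10 g/mol
n = 184 / 62.10 = 2.96 ≈ 3
Molecular formula = (CH2OS)×3 = C3H6O3S3

C3H6O3S3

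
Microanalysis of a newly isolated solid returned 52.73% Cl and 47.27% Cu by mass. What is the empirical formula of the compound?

Assume 100 g: 52.73 g Cl, 47.27 g Cu.
Moles — Cl: 52.73 / 35.45 = 1.487 mol; Cu: 47.27 / 63.55 = 0.7438 mol
Divide by the smallest (0.7438 mol Cu): Cl 2.000, Cu 1.000
≈ 2:1 → Cl2Cu

Cl2Cu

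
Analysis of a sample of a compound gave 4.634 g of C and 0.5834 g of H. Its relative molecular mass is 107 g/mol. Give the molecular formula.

C8H12

Moles — C: 4.634 / 12.01 = 0.3858 mol; H: 0.5834 / 1.008 = 0.5788 mol
Divide by the smallest (0.3858 mol C): C 1.000, H 1.500
×2: C 2.00, H 3.00 → C2H3
Empirical-formula mass = 27.04 g/mol
n = 107 / 27.04 = 3.96 ≈ 4
Molecular formula = (C2H3)×4 = C8H12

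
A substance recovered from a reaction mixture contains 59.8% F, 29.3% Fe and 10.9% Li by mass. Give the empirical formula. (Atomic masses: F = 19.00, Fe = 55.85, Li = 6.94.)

F6FeLi3

Assume 100 g: 59.8 g F, 29.3 g Fe, 10.9 g Li.
F: 59.8 g ÷ 19.00 g/mol = 3.147 mol
Fe: 29.3 g ÷ 55.85 g/mol = 0.5246 mol
Li: 10.9 g ÷ 6.94 g/mol = 1.571 mol
Ratios (÷ 0.5246): F 5.999, Fe 1.000, Li 2.994
→ F6FeLi3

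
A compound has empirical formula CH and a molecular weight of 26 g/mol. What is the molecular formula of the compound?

Empirical-formula mass = 13.02 g/mol
n = 26 / 13.02 = 2.00 ≈ 2
Molecular formula = (CH)2 = C2H2

C2H2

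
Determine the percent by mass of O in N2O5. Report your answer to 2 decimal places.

Molar mass = 2(14.01) + 5(16.00) = 108.020 g/mol
Mass of O per mole = 5 × 16.00 = 80.000 g
% O = 80.000 / 108.020 × 100 = 74.06%

74.06%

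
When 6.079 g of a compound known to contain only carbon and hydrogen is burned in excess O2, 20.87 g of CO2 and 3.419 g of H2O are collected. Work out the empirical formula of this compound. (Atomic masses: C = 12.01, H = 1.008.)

C5H4

mol C = 20.87 / 44.01 = 0.4742; mass C = 0.4742 × 12.01 = 5.695 g
mol H = 2 × (3.419 / 18.02) = 0.3795; mass H = 0.3795 × 1.008 = 0.3825 g
Divide by the smallest (0.3795 mol H): C 1.250, H 1.000
×4: C 5.00, H 4.00 → C5H4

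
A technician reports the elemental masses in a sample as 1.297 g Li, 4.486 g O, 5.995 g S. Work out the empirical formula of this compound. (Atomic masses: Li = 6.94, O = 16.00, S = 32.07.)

Li2O3S2

Moles — Li: 1.297 / 6.94 = 0.1869 mol; O: 4.486 / 16.00 = 0.2804 mol; S: 5.995 / 32.07 = 0.1869 mol
Smallest is Li at 0.1869 mol; normalising gives Li 1.000, O 1.500, S 1.000
×2: Li 2.00, O 3.00, S 2.00 → Li2O3S2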